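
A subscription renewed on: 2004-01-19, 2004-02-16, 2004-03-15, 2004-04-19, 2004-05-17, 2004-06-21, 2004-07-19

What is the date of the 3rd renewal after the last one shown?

2004-10-18

Gaps: 28, 28, 35, 28, 35, 28 days — a mix of 28 and 35. Every date is a Monday.
Each is the 3rd Monday of its month.
3rd Monday of August 2004: 2004-08-16.
3rd Monday of September 2004: 2004-09-20.
October 2004 — 3rd Monday is 2004-10-18.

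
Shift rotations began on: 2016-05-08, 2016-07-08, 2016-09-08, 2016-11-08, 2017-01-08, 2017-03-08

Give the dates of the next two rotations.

2017-05-08, 2017-07-08

The day-of-month is always 8 (61, 62, 61, 61, 59 days between events).
So this recurs on the 8th of every 2 months.
Next: May 2017 → 2017-05-08.
Next: July 2017 → 2017-07-08.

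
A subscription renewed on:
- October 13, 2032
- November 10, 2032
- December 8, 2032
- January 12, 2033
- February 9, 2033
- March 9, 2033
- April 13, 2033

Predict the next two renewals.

May 11, 2033; June 8, 2033

All dates are Wednesdays, 28, 28, 35, 28, 28, 35 days apart.
Specifically, the 2nd Wednesday of each month.
May 2033 — 2nd Wednesday is May 11, 2033.
2nd Wednesday of June 2033: June 8, 2033.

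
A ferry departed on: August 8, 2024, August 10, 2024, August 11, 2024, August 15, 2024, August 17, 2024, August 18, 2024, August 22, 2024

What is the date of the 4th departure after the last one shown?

August 31, 2024

The gap pattern 2, 1, 4, 2, 1, 4 repeats every 3 events.
These are the Thursdays, Saturdays and Sundays of each week.
The following Saturday is August 24, 2024.
Next Sunday: August 25, 2024.
The following Thursday is August 29, 2024.
The following Saturday is August 31, 2024.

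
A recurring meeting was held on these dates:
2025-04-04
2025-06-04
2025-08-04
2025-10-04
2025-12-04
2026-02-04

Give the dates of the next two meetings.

2026-04-04, 2026-06-04

Gaps: 61, 61, 61, 61, 62 days — not constant. Every event is on the 4th of the month.
Pattern: the 4th of every 2 months.
Next: April 2026 → 2026-04-04.
June 2026: 2026-06-04.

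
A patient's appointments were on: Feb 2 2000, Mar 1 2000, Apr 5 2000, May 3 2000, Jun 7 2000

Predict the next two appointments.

Jul 5 2000, Aug 2 2000

All dates are Wednesdays, 28, 35, 28, 35 days apart.
Specifically, the 1st Wednesday of each month.
1st Wednesday of July 2000: Jul 5 2000.
1st Wednesday of August 2000: Aug 2 2000.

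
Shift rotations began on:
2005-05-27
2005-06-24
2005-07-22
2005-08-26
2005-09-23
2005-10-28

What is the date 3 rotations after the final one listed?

2006-01-27

All dates are Fridays, 28, 28, 35, 28, 35 days apart.
Specifically, the 4th Friday of each month.
November 2005 — 4th Friday is 2005-11-25.
4th Friday of December 2005: 2005-12-23.
4th Friday of January 2006: 2006-01-27.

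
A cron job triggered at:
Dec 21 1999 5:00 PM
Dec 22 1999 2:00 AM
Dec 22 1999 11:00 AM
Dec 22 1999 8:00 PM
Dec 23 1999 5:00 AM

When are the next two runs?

Spacing: 9, 9, 9, 9 h — constant 9 h.
Dec 23 1999 5:00 AM + 9 h = Dec 23 1999 2:00 PM.
Dec 23 1999 2:00 PM + 9 h = Dec 23 1999 11:00 PM.

Dec 23 1999 2:00 PM, Dec 23 1999 11:00 PM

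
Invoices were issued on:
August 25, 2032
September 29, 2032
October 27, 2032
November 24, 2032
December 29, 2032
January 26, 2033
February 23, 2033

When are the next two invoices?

These are Wednesdays with 35, 28, 28, 35, 28, 28-day gaps.
Each is the final Wednesday of its month — September 29, 2032 is past the 28th, so '4th Wednesday' doesn't fit.
Last Wednesday of March 2033: March 30, 2033.
Last Wednesday of April 2033: April 27, 2033.

March 30, 2033; April 27, 2033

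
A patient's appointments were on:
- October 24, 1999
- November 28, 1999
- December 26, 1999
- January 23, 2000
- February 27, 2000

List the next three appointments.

March 26, 2000; April 23, 2000; May 28, 2000

All dates are Sundays, 35, 28, 28, 35 days apart.
Specifically, the 4th Sunday of each month.
March 2000 — 4th Sunday is March 26, 2000.
April 2000 — 4th Sunday is April 23, 2000.
May 2000 — 4th Sunday is May 28, 2000.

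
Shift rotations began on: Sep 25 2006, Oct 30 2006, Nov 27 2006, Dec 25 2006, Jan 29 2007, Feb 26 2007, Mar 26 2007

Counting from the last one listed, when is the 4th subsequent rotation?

Every date is a Monday; gaps 35, 28, 28, 35, 28, 28 days.
Each is the last Monday of its month (at least one falls on the 29th or later, ruling out '4th Monday').
Last Monday of April 2007: Apr 30 2007.
May 2007 ends with Monday May 28 2007.
Last Monday of June 2007: Jun 25 2007.
Last Monday of July 2007: Jul 30 2007.

Jul 30 2007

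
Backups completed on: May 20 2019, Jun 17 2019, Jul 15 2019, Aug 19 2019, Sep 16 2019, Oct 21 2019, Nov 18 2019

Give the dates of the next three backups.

Gaps: 28, 28, 35, 28, 35, 28 days — a mix of 28 and 35. Every date is a Monday.
Each is the 3rd Monday of its month.
3rd Monday of December 2019: Dec 16 2019.
January 2020 — 3rd Monday is Jan 20 2020.
February 2020 — 3rd Monday is Feb 17 2020.

Dec 16 2019, Jan 20 2020, Feb 17 2020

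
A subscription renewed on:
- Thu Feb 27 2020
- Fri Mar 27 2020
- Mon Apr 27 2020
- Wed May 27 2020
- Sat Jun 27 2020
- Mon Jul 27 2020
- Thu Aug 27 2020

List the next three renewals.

The day-of-month is always 27 (29, 31, 30, 31, 30, 31 days between events).
So this recurs on the 27th of each month.
Next: September 2020 → Sun Sep 27 2020.
October 2020: Tue Oct 27 2020.
November 2020: Fri Nov 27 2020.

Sun Sep 27 2020, Tue Oct 27 2020, Fri Nov 27 2020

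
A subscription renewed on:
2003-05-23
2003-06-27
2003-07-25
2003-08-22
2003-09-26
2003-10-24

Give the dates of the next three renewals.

These are Fridays at 28- or 35-day spacing (35, 28, 28, 35, 28).
The pattern: 4th Friday of the month.
November 2003 — 4th Friday is 2003-11-28.
December 2003 — 4th Friday is 2003-12-26.
4th Friday of January 2004: 2004-01-23.

2003-11-28, 2003-12-26, 2004-01-23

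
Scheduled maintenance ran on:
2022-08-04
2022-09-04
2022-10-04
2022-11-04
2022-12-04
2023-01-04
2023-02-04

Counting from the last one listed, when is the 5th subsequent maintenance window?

2023-07-04

The day-of-month is always 4 (31, 30, 31, 30, 31, 31 days between events).
So this recurs on the 4th of each month.
March 2023: 2023-03-04.
April 2023: 2023-04-04.
Next: May 2023 → 2023-05-04.
June 2023: 2023-06-04.
Next: July 2023 → 2023-07-04.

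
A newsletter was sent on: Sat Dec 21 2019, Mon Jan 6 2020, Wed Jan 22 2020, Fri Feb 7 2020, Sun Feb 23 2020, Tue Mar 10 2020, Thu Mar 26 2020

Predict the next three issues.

Sat Apr 11 2020, Mon Apr 27 2020, Wed May 13 2020

The spacing is 16, 16, 16, 16, 16, 16 days — always 16 days.
Thu Mar 26 2020 + 16 days = Sat Apr 11 2020.
Sat Apr 11 2020 + 16 days = Mon Apr 27 2020.
Mon Apr 27 2020 + 16 days = Wed May 13 2020.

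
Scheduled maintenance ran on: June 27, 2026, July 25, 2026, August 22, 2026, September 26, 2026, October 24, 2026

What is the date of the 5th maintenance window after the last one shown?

March 27, 2027

Gaps: 28, 28, 35, 28 days — a mix of 28 and 35. Every date is a Saturday.
Each is the 4th Saturday of its month.
4th Saturday of November 2026: November 28, 2026.
4th Saturday of December 2026: December 26, 2026.
January 2027 — 4th Saturday is January 23, 2027.
February 2027 — 4th Saturday is February 27, 2027.
4th Saturday of March 2027: March 27, 2027.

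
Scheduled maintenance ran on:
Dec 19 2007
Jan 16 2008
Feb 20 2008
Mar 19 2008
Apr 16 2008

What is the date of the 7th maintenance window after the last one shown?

Nov 19 2008

All dates are Wednesdays, 28, 35, 28, 28 days apart.
Specifically, the 3rd Wednesday of each month.
3rd Wednesday of May 2008: May 21 2008.
June 2008 — 3rd Wednesday is Jun 18 2008.
July 2008 — 3rd Wednesday is Jul 16 2008.
3rd Wednesday of August 2008: Aug 20 2008.
September 2008 — 3rd Wednesday is Sep 17 2008.
3rd Wednesday of October 2008: Oct 15 2008.
November 2008 — 3rd Wednesday is Nov 19 2008.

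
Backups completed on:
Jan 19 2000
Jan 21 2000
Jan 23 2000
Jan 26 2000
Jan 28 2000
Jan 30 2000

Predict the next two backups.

Gaps: 2, 2, 3, 2, 2 days — not constant, but cyclic with period 3.
The events fall on every Wednesday, Friday and Sunday.
The following Wednesday is Feb 2 2000.
Next Friday: Feb 4 2000.

Feb 2 2000, Feb 4 2000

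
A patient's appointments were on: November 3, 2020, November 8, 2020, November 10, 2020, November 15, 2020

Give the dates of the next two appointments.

Gaps: 5, 2, 5 days — not constant, but cyclic with period 2.
The events fall on every Tuesday and Sunday.
Next Tuesday: November 17, 2020.
Next Sunday: November 22, 2020.

November 17, 2020; November 22, 2020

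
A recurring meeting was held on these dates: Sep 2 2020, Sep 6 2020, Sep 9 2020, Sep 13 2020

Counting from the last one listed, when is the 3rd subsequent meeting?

Sep 23 2020

Every event lands on a Wednesday or Sunday (gaps cycle 4, 3, 4).
So the schedule is: every Wednesday and Sunday.
The following Wednesday is Sep 16 2020.
Next Sunday: Sep 20 2020.
Next Wednesday: Sep 23 2020.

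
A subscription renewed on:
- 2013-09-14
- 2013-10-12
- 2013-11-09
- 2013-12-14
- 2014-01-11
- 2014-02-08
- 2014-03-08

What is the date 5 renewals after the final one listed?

These are Saturdays at 28- or 35-day spacing (28, 28, 35, 28, 28, 28).
The pattern: 2nd Saturday of the month.
April 2014 — 2nd Saturday is 2014-04-12.
2nd Saturday of May 2014: 2014-05-10.
2nd Saturday of June 2014: 2014-06-14.
2nd Saturday of July 2014: 2014-07-12.
2nd Saturday of August 2014: 2014-08-09.

2014-08-09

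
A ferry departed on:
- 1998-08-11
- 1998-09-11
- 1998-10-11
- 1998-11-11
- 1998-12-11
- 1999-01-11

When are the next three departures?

1999-02-11, 1999-03-11, 1999-04-11

Gaps: 31, 30, 31, 30, 31 days — not constant. Every event is on the 11th of the month.
Pattern: the 11th of each month.
Next: February 1999 → 1999-02-11.
March 1999: 1999-03-11.
April 1999: 1999-04-11.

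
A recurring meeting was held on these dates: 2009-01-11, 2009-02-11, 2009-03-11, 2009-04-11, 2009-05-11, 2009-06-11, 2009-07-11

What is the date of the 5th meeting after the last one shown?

2009-12-11

The day-of-month is always 11 (31, 28, 31, 30, 31, 30 days between events).
So this recurs on the 11th of each month.
August 2009: 2009-08-11.
September 2009: 2009-09-11.
Next: October 2009 → 2009-10-11.
November 2009: 2009-11-11.
December 2009: 2009-12-11.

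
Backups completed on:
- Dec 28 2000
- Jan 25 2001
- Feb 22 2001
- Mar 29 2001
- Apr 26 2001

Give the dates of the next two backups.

These are Thursdays with 28, 28, 35, 28-day gaps.
Each is the final Thursday of its month — Mar 29 2001 is past the 28th, so '4th Thursday' doesn't fit.
Last Thursday of May 2001: May 31 2001.
June 2001 ends with Thursday Jun 28 2001.

May 31 2001, Jun 28 2001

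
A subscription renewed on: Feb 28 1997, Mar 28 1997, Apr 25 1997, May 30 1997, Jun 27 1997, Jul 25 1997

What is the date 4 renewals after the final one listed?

All Fridays; the gaps (28, 28, 35, 28, 28) vary with month length.
This is the last Friday of each month.
Last Friday of August 1997: Aug 29 1997.
September 1997 ends with Friday Sep 26 1997.
October 1997 ends with Friday Oct 31 1997.
Last Friday of November 1997: Nov 28 1997.

Nov 28 1997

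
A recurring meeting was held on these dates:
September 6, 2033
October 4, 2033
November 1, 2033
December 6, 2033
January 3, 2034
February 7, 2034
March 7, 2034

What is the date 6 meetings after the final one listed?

September 5, 2034

These are Tuesdays at 28- or 35-day spacing (28, 28, 35, 28, 35, 28).
The pattern: 1st Tuesday of the month.
1st Tuesday of April 2034: April 4, 2034.
1st Tuesday of May 2034: May 2, 2034.
1st Tuesday of June 2034: June 6, 2034.
July 2034 — 1st Tuesday is July 4, 2034.
1st Tuesday of August 2034: August 1, 2034.
1st Tuesday of September 2034: September 5, 2034.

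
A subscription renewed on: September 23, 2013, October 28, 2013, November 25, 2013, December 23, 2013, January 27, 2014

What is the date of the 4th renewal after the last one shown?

May 26, 2014

Gaps: 35, 28, 28, 35 days — a mix of 28 and 35. Every date is a Monday.
Each is the 4th Monday of its month.
4th Monday of February 2014: February 24, 2014.
4th Monday of March 2014: March 24, 2014.
April 2014 — 4th Monday is April 28, 2014.
May 2014 — 4th Monday is May 26, 2014.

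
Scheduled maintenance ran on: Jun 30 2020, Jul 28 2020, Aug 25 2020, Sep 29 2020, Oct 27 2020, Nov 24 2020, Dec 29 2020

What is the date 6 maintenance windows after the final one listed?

Every date is a Tuesday; gaps 28, 28, 35, 28, 28, 35 days.
Each is the last Tuesday of its month (at least one falls on the 29th or later, ruling out '4th Tuesday').
January 2021 ends with Tuesday Jan 26 2021.
February 2021 ends with Tuesday Feb 23 2021.
March 2021 ends with Tuesday Mar 30 2021.
April 2021 ends with Tuesday Apr 27 2021.
May 2021 ends with Tuesday May 25 2021.
June 2021 ends with Tuesday Jun 29 2021.

Jun 29 2021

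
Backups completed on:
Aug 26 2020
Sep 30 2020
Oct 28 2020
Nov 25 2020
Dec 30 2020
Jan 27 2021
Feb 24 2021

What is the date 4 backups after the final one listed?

All Wednesdays; the gaps (35, 28, 28, 35, 28, 28) vary with month length.
This is the last Wednesday of each month.
Last Wednesday of March 2021: Mar 31 2021.
Last Wednesday of April 2021: Apr 28 2021.
Last Wednesday of May 2021: May 26 2021.
June 2021 ends with Wednesday Jun 30 2021.

Jun 30 2021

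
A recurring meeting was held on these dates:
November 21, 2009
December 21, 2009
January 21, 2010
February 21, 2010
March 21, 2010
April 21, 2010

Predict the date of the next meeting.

Each date is the 21st; the gaps (30, 31, 31, 28, 31) track the month lengths.
The rule is the 21st of each month.
Next: May 2010 → May 21, 2010.

May 21, 2010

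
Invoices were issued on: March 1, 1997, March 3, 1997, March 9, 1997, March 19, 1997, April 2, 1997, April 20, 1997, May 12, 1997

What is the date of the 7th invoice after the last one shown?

February 2, 1998

Intervals are 2, 6, 10, 14, 18, 22 days — an arithmetic progression with common difference 4.
Next gap: 26 days. May 12, 1997 + 26 days = June 7, 1997.
Next gap: 30 days. June 7, 1997 + 30 days = July 7, 1997.
Next gap: 34 days. July 7, 1997 + 34 days = August 10, 1997.
Next gap: 38 days. August 10, 1997 + 38 days = September 17, 1997.
Next gap: 42 days. September 17, 1997 + 42 days = October 29, 1997.
Next gap: 46 days. October 29, 1997 + 46 days = December 14, 1997.
Next gap: 50 days. December 14, 1997 + 50 days = February 2, 1998.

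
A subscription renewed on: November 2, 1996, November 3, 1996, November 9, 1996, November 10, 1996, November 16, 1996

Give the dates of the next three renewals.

November 17, 1996; November 23, 1996; November 24, 1996

Every event lands on a Saturday or Sunday (gaps cycle 1, 6, 1, 6).
So the schedule is: every Saturday and Sunday.
The following Sunday is November 17, 1996.
The following Saturday is November 23, 1996.
Next Sunday: November 24, 1996.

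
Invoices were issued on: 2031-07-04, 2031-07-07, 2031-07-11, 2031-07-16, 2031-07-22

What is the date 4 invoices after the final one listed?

2031-08-25

Gaps: 3, 4, 5, 6 days — each gap is 1 larger than the previous one.
Next gap: 7 days. 2031-07-22 + 7 days = 2031-07-29.
Next gap: 8 days. 2031-07-29 + 8 days = 2031-08-06.
Next gap: 9 days. 2031-08-06 + 9 days = 2031-08-15.
Next gap: 10 days. 2031-08-15 + 10 days = 2031-08-25.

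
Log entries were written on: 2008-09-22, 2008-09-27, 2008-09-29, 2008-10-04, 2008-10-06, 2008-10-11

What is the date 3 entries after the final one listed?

Gaps: 5, 2, 5, 2, 5 days — not constant, but cyclic with period 2.
The events fall on every Monday and Saturday.
Next Monday: 2008-10-13.
The following Saturday is 2008-10-18.
The following Monday is 2008-10-20.

2008-10-20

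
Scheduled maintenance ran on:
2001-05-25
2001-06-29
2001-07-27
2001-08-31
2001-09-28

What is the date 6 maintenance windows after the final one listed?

All Fridays; the gaps (35, 28, 35, 28) vary with month length.
This is the last Friday of each month.
October 2001 ends with Friday 2001-10-26.
Last Friday of November 2001: 2001-11-30.
December 2001 ends with Friday 2001-12-28.
Last Friday of January 2002: 2002-01-25.
February 2002 ends with Friday 2002-02-22.
March 2002 ends with Friday 2002-03-29.

2002-03-29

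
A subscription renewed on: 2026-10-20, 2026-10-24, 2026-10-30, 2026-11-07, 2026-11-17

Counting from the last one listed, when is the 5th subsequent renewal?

The spacing grows by 2 each time: 4, 6, 8, 10 days.
Next gap: 12 days. 2026-11-17 + 12 days = 2026-11-29.
Next gap: 14 days. 2026-11-29 + 14 days = 2026-12-13.
Next gap: 16 days. 2026-12-13 + 16 days = 2026-12-29.
Next gap: 18 days. 2026-12-29 + 18 days = 2027-01-16.
Next gap: 20 days. 2027-01-16 + 20 days = 2027-02-05.

2027-02-05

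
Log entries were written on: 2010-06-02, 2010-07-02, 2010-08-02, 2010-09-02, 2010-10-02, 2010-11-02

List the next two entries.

Gaps: 30, 31, 31, 30, 31 days — not constant. Every event is on the 2nd of the month.
Pattern: the 2nd of each month.
Next: December 2010 → 2010-12-02.
January 2011: 2011-01-02.

2010-12-02, 2011-01-02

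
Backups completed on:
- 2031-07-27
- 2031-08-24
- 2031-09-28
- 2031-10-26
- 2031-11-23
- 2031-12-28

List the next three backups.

2032-01-25, 2032-02-22, 2032-03-28

All dates are Sundays, 28, 35, 28, 28, 35 days apart.
Specifically, the 4th Sunday of each month.
January 2032 — 4th Sunday is 2032-01-25.
February 2032 — 4th Sunday is 2032-02-22.
4th Sunday of March 2032: 2032-03-28.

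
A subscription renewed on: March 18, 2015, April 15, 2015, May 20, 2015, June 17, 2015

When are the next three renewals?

All dates are Wednesdays, 28, 35, 28 days apart.
Specifically, the 3rd Wednesday of each month.
July 2015 — 3rd Wednesday is July 15, 2015.
August 2015 — 3rd Wednesday is August 19, 2015.
September 2015 — 3rd Wednesday is September 16, 2015.

July 15, 2015; August 19, 2015; September 16, 2015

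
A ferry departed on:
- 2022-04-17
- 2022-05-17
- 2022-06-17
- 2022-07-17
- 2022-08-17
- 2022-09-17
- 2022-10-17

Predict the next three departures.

Each date is the 17th; the gaps (30, 31, 30, 31, 31, 30) track the month lengths.
The rule is the 17th of each month.
November 2022: 2022-11-17.
Next: December 2022 → 2022-12-17.
January 2023: 2023-01-17.

2022-11-17, 2022-12-17, 2023-01-17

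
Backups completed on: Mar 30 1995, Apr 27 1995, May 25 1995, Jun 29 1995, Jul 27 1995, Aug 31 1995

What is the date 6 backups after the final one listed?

Feb 29 1996

Every date is a Thursday; gaps 28, 28, 35, 28, 35 days.
Each is the last Thursday of its month (at least one falls on the 29th or later, ruling out '4th Thursday').
Last Thursday of September 1995: Sep 28 1995.
Last Thursday of October 1995: Oct 26 1995.
Last Thursday of November 1995: Nov 30 1995.
December 1995 ends with Thursday Dec 28 1995.
January 1996 ends with Thursday Jan 25 1996.
February 1996 ends with Thursday Feb 29 1996.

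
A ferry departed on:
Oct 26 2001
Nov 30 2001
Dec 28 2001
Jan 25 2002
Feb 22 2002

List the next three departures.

Mar 29 2002, Apr 26 2002, May 31 2002

These are Fridays with 35, 28, 28, 28-day gaps.
Each is the final Friday of its month — Nov 30 2001 is past the 28th, so '4th Friday' doesn't fit.
Last Friday of March 2002: Mar 29 2002.
April 2002 ends with Friday Apr 26 2002.
May 2002 ends with Friday May 31 2002.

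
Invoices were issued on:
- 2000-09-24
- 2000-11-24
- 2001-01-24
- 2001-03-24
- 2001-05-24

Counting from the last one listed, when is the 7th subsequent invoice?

The day-of-month is always 24 (61, 61, 59, 61 days between events).
So this recurs on the 24th of every 2 months.
Next: July 2001 → 2001-07-24.
Next: September 2001 → 2001-09-24.
Next: November 2001 → 2001-11-24.
January 2002: 2002-01-24.
Next: March 2002 → 2002-03-24.
Next: May 2002 → 2002-05-24.
Next: July 2002 → 2002-07-24.

2002-07-24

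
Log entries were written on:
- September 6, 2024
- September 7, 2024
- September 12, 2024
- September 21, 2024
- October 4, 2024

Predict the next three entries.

Intervals are 1, 5, 9, 13 days — an arithmetic progression with common difference 4.
Next gap: 17 days. October 4, 2024 + 17 days = October 21, 2024.
Next gap: 21 days. October 21, 2024 + 21 days = November 11, 2024.
Next gap: 25 days. November 11, 2024 + 25 days = December 6, 2024.

October 21, 2024; November 11, 2024; December 6, 2024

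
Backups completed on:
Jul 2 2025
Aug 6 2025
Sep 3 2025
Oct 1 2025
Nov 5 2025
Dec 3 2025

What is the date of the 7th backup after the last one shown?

Jul 1 2026

These are Wednesdays at 28- or 35-day spacing (35, 28, 28, 35, 28).
The pattern: 1st Wednesday of the month.
1st Wednesday of January 2026: Jan 7 2026.
February 2026 — 1st Wednesday is Feb 4 2026.
March 2026 — 1st Wednesday is Mar 4 2026.
April 2026 — 1st Wednesday is Apr 1 2026.
1st Wednesday of May 2026: May 6 2026.
June 2026 — 1st Wednesday is Jun 3 2026.
1st Wednesday of July 2026: Jul 1 2026.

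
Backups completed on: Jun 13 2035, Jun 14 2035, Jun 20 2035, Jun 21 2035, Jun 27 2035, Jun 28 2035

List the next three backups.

Jul 4 2035, Jul 5 2035, Jul 11 2035

Gaps: 1, 6, 1, 6, 1 days — not constant, but cyclic with period 2.
The events fall on every Wednesday and Thursday.
The following Wednesday is Jul 4 2035.
Next Thursday: Jul 5 2035.
The following Wednesday is Jul 11 2035.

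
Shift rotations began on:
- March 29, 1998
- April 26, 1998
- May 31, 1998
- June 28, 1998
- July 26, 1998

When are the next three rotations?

August 30, 1998; September 27, 1998; October 25, 1998

All Sundays; the gaps (28, 35, 28, 28) vary with month length.
This is the last Sunday of each month.
August 1998 ends with Sunday August 30, 1998.
September 1998 ends with Sunday September 27, 1998.
October 1998 ends with Sunday October 25, 1998.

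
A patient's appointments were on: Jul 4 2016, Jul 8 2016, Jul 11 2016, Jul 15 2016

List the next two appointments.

Every event lands on a Monday or Friday (gaps cycle 4, 3, 4).
So the schedule is: every Monday and Friday.
The following Monday is Jul 18 2016.
The following Friday is Jul 22 2016.

Jul 18 2016, Jul 22 2016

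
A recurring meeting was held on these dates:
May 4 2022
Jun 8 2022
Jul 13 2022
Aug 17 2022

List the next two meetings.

Every event comes 35 days after the last (35, 35, 35).
Aug 17 2022 + 35 days = Sep 21 2022.
Sep 21 2022 + 35 days = Oct 26 2022.

Sep 21 2022, Oct 26 2022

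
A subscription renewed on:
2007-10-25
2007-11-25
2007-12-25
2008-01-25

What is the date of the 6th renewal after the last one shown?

2008-07-25

Each date is the 25th; the gaps (31, 30, 31) track the month lengths.
The rule is the 25th of each month.
February 2008: 2008-02-25.
Next: March 2008 → 2008-03-25.
April 2008: 2008-04-25.
May 2008: 2008-05-25.
June 2008: 2008-06-25.
Next: July 2008 → 2008-07-25.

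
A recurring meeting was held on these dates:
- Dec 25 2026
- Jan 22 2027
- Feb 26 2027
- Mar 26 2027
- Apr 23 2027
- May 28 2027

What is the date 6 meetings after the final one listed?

All dates are Fridays, 28, 35, 28, 28, 35 days apart.
Specifically, the 4th Friday of each month.
June 2027 — 4th Friday is Jun 25 2027.
July 2027 — 4th Friday is Jul 23 2027.
August 2027 — 4th Friday is Aug 27 2027.
4th Friday of September 2027: Sep 24 2027.
4th Friday of October 2027: Oct 22 2027.
4th Friday of November 2027: Nov 26 2027.

Nov 26 2027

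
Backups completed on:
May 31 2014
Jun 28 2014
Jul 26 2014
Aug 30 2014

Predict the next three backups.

Sep 27 2014, Oct 25 2014, Nov 29 2014

All Saturdays; the gaps (28, 28, 35) vary with month length.
This is the last Saturday of each month.
September 2014 ends with Saturday Sep 27 2014.
October 2014 ends with Saturday Oct 25 2014.
November 2014 ends with Saturday Nov 29 2014.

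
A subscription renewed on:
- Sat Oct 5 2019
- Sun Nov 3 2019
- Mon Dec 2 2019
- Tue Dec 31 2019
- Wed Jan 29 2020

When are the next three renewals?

Every event comes 29 days after the last (29, 29, 29, 29).
Wed Jan 29 2020 + 29 days = Thu Feb 27 2020.
Thu Feb 27 2020 + 29 days = Fri Mar 27 2020.
Fri Mar 27 2020 + 29 days = Sat Apr 25 2020.

Thu Feb 27 2020, Fri Mar 27 2020, Sat Apr 25 2020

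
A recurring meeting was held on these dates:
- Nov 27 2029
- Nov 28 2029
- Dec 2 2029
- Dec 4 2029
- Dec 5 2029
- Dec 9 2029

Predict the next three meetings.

Dec 11 2029, Dec 12 2029, Dec 16 2029

Gaps: 1, 4, 2, 1, 4 days — not constant, but cyclic with period 3.
The events fall on every Tuesday, Wednesday and Sunday.
The following Tuesday is Dec 11 2029.
Next Wednesday: Dec 12 2029.
The following Sunday is Dec 16 2029.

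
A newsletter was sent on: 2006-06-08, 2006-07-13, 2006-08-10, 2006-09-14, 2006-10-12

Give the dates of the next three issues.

Gaps: 35, 28, 35, 28 days — a mix of 28 and 35. Every date is a Thursday.
Each is the 2nd Thursday of its month.
2nd Thursday of November 2006: 2006-11-09.
December 2006 — 2nd Thursday is 2006-12-14.
2nd Thursday of January 2007: 2007-01-11.

2006-11-09, 2006-12-14, 2007-01-11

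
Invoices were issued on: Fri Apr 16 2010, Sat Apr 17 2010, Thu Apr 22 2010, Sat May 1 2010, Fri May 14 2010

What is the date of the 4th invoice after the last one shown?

The spacing grows by 4 each time: 1, 5, 9, 13 days.
Next gap: 17 days. Fri May 14 2010 + 17 days = Mon May 31 2010.
Next gap: 21 days. Mon May 31 2010 + 21 days = Mon Jun 21 2010.
Next gap: 25 days. Mon Jun 21 2010 + 25 days = Fri Jul 16 2010.
Next gap: 29 days. Fri Jul 16 2010 + 29 days = Sat Aug 14 2010.

Sat Aug 14 2010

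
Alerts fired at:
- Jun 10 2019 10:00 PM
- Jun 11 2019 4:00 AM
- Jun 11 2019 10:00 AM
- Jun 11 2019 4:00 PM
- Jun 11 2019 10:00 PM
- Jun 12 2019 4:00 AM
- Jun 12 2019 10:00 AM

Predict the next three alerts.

Spacing: 6, 6, 6, 6, 6, 6 h — constant 6 h.
Jun 12 2019 10:00 AM + 6 h = Jun 12 2019 4:00 PM.
Jun 12 2019 4:00 PM + 6 h = Jun 12 2019 10:00 PM.
Jun 12 2019 10:00 PM + 6 h = Jun 13 2019 4:00 AM.

Jun 12 2019 4:00 PM, Jun 12 2019 10:00 PM, Jun 13 2019 4:00 AM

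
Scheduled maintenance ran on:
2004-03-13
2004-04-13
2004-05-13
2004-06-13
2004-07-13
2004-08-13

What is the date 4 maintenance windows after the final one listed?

Each date is the 13th; the gaps (31, 30, 31, 30, 31) track the month lengths.
The rule is the 13th of each month.
Next: September 2004 → 2004-09-13.
October 2004: 2004-10-13.
November 2004: 2004-11-13.
Next: December 2004 → 2004-12-13.

2004-12-13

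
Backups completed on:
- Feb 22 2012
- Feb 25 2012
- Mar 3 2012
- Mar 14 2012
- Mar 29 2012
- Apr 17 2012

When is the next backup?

The spacing grows by 4 each time: 3, 7, 11, 15, 19 days.
Next gap: 23 days. Apr 17 2012 + 23 days = May 10 2012.

May 10 2012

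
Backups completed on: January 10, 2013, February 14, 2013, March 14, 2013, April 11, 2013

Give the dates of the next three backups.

May 9, 2013; June 13, 2013; July 11, 2013

These are Thursdays at 28- or 35-day spacing (35, 28, 28).
The pattern: 2nd Thursday of the month.
May 2013 — 2nd Thursday is May 9, 2013.
2nd Thursday of June 2013: June 13, 2013.
July 2013 — 2nd Thursday is July 11, 2013.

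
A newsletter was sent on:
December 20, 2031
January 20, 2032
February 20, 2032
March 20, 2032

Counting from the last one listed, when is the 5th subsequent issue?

August 20, 2032

Each date is the 20th; the gaps (31, 31, 29) track the month lengths.
The rule is the 20th of each month.
Next: April 2032 → April 20, 2032.
May 2032: May 20, 2032.
Next: June 2032 → June 20, 2032.
Next: July 2032 → July 20, 2032.
Next: August 2032 → August 20, 2032.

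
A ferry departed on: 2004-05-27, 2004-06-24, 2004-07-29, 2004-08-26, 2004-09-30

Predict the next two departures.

2004-10-28, 2004-11-25

All Thursdays; the gaps (28, 35, 28, 35) vary with month length.
This is the last Thursday of each month.
October 2004 ends with Thursday 2004-10-28.
November 2004 ends with Thursday 2004-11-25.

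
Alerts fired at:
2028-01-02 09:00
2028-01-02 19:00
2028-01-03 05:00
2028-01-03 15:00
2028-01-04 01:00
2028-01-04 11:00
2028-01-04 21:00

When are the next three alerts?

2028-01-05 07:00, 2028-01-05 17:00, 2028-01-06 03:00

Spacing: 10, 10, 10, 10, 10, 10 h — constant 10 h.
2028-01-04 21:00 + 10 h = 2028-01-05 07:00.
2028-01-05 07:00 + 10 h = 2028-01-05 17:00.
2028-01-05 17:00 + 10 h = 2028-01-06 03:00.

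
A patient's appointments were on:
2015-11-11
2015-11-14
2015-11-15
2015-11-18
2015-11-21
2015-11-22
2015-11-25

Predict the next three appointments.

2015-11-28, 2015-11-29, 2015-12-02

Every event lands on a Wednesday or Saturday or Sunday (gaps cycle 3, 1, 3, 3, 1, 3).
So the schedule is: every Wednesday, Saturday and Sunday.
The following Saturday is 2015-11-28.
Next Sunday: 2015-11-29.
The following Wednesday is 2015-12-02.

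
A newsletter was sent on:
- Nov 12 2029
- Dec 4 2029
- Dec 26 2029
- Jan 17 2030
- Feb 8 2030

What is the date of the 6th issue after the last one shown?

Jun 20 2030

Every event comes 22 days after the last (22, 22, 22, 22).
Feb 8 2030 + 22 days = Mar 2 2030.
Mar 2 2030 + 22 days = Mar 24 2030.
Mar 24 2030 + 22 days = Apr 15 2030.
Apr 15 2030 + 22 days = May 7 2030.
May 7 2030 + 22 days = May 29 2030.
May 29 2030 + 22 days = Jun 20 2030.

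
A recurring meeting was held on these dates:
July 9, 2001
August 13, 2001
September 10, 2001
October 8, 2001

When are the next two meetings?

All dates are Mondays, 35, 28, 28 days apart.
Specifically, the 2nd Monday of each month.
November 2001 — 2nd Monday is November 12, 2001.
2nd Monday of December 2001: December 10, 2001.

November 12, 2001; December 10, 2001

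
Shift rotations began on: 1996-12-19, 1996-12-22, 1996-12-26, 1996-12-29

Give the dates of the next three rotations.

Every event lands on a Thursday or Sunday (gaps cycle 3, 4, 3).
So the schedule is: every Thursday and Sunday.
The following Thursday is 1997-01-02.
The following Sunday is 1997-01-05.
The following Thursday is 1997-01-09.

1997-01-02, 1997-01-05, 1997-01-09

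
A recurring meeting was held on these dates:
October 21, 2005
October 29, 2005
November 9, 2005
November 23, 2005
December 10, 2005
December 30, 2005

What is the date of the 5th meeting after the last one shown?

May 24, 2006

The spacing grows by 3 each time: 8, 11, 14, 17, 20 days.
Next gap: 23 days. December 30, 2005 + 23 days = January 22, 2006.
Next gap: 26 days. January 22, 2006 + 26 days = February 17, 2006.
Next gap: 29 days. February 17, 2006 + 29 days = March 18, 2006.
Next gap: 32 days. March 18, 2006 + 32 days = April 19, 2006.
Next gap: 35 days. April 19, 2006 + 35 days = May 24, 2006.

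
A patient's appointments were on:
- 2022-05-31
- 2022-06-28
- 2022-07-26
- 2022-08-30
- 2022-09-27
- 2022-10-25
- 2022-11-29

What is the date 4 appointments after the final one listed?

2023-03-28

All Tuesdays; the gaps (28, 28, 35, 28, 28, 35) vary with month length.
This is the last Tuesday of each month.
Last Tuesday of December 2022: 2022-12-27.
Last Tuesday of January 2023: 2023-01-31.
Last Tuesday of February 2023: 2023-02-28.
Last Tuesday of March 2023: 2023-03-28.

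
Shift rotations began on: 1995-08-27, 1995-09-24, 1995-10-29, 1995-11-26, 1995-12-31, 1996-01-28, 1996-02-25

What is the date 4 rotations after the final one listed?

All Sundays; the gaps (28, 35, 28, 35, 28, 28) vary with month length.
This is the last Sunday of each month.
March 1996 ends with Sunday 1996-03-31.
April 1996 ends with Sunday 1996-04-28.
May 1996 ends with Sunday 1996-05-26.
June 1996 ends with Sunday 1996-06-30.

1996-06-30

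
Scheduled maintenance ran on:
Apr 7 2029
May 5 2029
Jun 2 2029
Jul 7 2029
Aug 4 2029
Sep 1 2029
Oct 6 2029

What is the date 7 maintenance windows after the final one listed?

May 4 2030

All dates are Saturdays, 28, 28, 35, 28, 28, 35 days apart.
Specifically, the 1st Saturday of each month.
November 2029 — 1st Saturday is Nov 3 2029.
1st Saturday of December 2029: Dec 1 2029.
January 2030 — 1st Saturday is Jan 5 2030.
1st Saturday of February 2030: Feb 2 2030.
March 2030 — 1st Saturday is Mar 2 2030.
1st Saturday of April 2030: Apr 6 2030.
May 2030 — 1st Saturday is May 4 2030.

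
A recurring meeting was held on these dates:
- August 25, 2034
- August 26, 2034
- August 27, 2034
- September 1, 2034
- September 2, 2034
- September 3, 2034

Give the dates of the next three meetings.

September 8, 2034; September 9, 2034; September 10, 2034

Every event lands on a Friday or Saturday or Sunday (gaps cycle 1, 1, 5, 1, 1).
So the schedule is: every Friday, Saturday and Sunday.
Next Friday: September 8, 2034.
Next Saturday: September 9, 2034.
The following Sunday is September 10, 2034.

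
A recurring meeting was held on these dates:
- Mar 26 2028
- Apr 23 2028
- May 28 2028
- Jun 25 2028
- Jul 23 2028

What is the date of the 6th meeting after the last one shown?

All dates are Sundays, 28, 35, 28, 28 days apart.
Specifically, the 4th Sunday of each month.
August 2028 — 4th Sunday is Aug 27 2028.
4th Sunday of September 2028: Sep 24 2028.
October 2028 — 4th Sunday is Oct 22 2028.
November 2028 — 4th Sunday is Nov 26 2028.
4th Sunday of December 2028: Dec 24 2028.
January 2029 — 4th Sunday is Jan 28 2029.

Jan 28 2029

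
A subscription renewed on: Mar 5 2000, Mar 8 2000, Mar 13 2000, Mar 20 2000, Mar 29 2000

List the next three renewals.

Apr 9 2000, Apr 22 2000, May 7 2000

The spacing grows by 2 each time: 3, 5, 7, 9 days.
Next gap: 11 days. Mar 29 2000 + 11 days = Apr 9 2000.
Next gap: 13 days. Apr 9 2000 + 13 days = Apr 22 2000.
Next gap: 15 days. Apr 22 2000 + 15 days = May 7 2000.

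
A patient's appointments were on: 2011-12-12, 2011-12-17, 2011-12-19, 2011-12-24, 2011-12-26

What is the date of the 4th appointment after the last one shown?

2012-01-09

Gaps: 5, 2, 5, 2 days — not constant, but cyclic with period 2.
The events fall on every Monday and Saturday.
Next Saturday: 2011-12-31.
Next Monday: 2012-01-02.
Next Saturday: 2012-01-07.
The following Monday is 2012-01-09.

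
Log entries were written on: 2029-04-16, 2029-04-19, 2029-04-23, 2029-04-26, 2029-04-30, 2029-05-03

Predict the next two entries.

Every event lands on a Monday or Thursday (gaps cycle 3, 4, 3, 4, 3).
So the schedule is: every Monday and Thursday.
The following Monday is 2029-05-07.
The following Thursday is 2029-05-10.

2029-05-07, 2029-05-10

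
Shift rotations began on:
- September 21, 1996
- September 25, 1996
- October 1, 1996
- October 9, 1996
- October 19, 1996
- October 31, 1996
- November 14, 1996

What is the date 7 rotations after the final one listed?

April 17, 1997

Intervals are 4, 6, 8, 10, 12, 14 days — an arithmetic progression with common difference 2.
Next gap: 16 days. November 14, 1996 + 16 days = November 30, 1996.
Next gap: 18 days. November 30, 1996 + 18 days = December 18, 1996.
Next gap: 20 days. December 18, 1996 + 20 days = January 7, 1997.
Next gap: 22 days. January 7, 1997 + 22 days = January 29, 1997.
Next gap: 24 days. January 29, 1997 + 24 days = February 22, 1997.
Next gap: 26 days. February 22, 1997 + 26 days = March 20, 1997.
Next gap: 28 days. March 20, 1997 + 28 days = April 17, 1997.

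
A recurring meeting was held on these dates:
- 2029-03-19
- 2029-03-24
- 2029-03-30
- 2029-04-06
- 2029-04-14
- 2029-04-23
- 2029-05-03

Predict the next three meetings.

Intervals are 5, 6, 7, 8, 9, 10 days — an arithmetic progression with common difference 1.
Next gap: 11 days. 2029-05-03 + 11 days = 2029-05-14.
Next gap: 12 days. 2029-05-14 + 12 days = 2029-05-26.
Next gap: 13 days. 2029-05-26 + 13 days = 2029-06-08.

2029-05-14, 2029-05-26, 2029-06-08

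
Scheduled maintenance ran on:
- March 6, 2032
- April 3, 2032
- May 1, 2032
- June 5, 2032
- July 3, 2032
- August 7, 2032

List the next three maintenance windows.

Gaps: 28, 28, 35, 28, 35 days — a mix of 28 and 35. Every date is a Saturday.
Each is the 1st Saturday of its month.
1st Saturday of September 2032: September 4, 2032.
October 2032 — 1st Saturday is October 2, 2032.
1st Saturday of November 2032: November 6, 2032.

September 4, 2032; October 2, 2032; November 6, 2032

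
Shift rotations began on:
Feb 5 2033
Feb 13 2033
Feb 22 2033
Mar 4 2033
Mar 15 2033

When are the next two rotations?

Intervals are 8, 9, 10, 11 days — an arithmetic progression with common difference 1.
Next gap: 12 days. Mar 15 2033 + 12 days = Mar 27 2033.
Next gap: 13 days. Mar 27 2033 + 13 days = Apr 9 2033.

Mar 27 2033, Apr 9 2033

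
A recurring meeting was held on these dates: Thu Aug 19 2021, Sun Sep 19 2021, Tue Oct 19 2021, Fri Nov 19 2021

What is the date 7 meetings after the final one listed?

Gaps: 31, 30, 31 days — not constant. Every event is on the 19th of the month.
Pattern: the 19th of each month.
Next: December 2021 → Sun Dec 19 2021.
January 2022: Wed Jan 19 2022.
February 2022: Sat Feb 19 2022.
Next: March 2022 → Sat Mar 19 2022.
April 2022: Tue Apr 19 2022.
May 2022: Thu May 19 2022.
Next: June 2022 → Sun Jun 19 2022.

Sun Jun 19 2022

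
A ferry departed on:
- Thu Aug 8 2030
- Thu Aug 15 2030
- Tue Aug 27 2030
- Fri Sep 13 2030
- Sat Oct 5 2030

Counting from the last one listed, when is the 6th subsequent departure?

Fri May 30 2031

Gaps: 7, 12, 17, 22 days — each gap is 5 larger than the previous one.
Next gap: 27 days. Sat Oct 5 2030 + 27 days = Fri Nov 1 2030.
Next gap: 32 days. Fri Nov 1 2030 + 32 days = Tue Dec 3 2030.
Next gap: 37 days. Tue Dec 3 2030 + 37 days = Thu Jan 9 2031.
Next gap: 42 days. Thu Jan 9 2031 + 42 days = Thu Feb 20 2031.
Next gap: 47 days. Thu Feb 20 2031 + 47 days = Tue Apr 8 2031.
Next gap: 52 days. Tue Apr 8 2031 + 52 days = Fri May 30 2031.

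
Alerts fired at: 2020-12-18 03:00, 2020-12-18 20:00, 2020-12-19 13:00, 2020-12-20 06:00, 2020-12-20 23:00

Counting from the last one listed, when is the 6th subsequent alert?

2020-12-25 05:00

The interval is a steady 17 hours (17, 17, 17, 17).
2020-12-20 23:00 + 17 h = 2020-12-21 16:00.
2020-12-21 16:00 + 17 h = 2020-12-22 09:00.
2020-12-22 09:00 + 17 h = 2020-12-23 02:00.
2020-12-23 02:00 + 17 h = 2020-12-23 19:00.
2020-12-23 19:00 + 17 h = 2020-12-24 12:00.
2020-12-24 12:00 + 17 h = 2020-12-25 05:00.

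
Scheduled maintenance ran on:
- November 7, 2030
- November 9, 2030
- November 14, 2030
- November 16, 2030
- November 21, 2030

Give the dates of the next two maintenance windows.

November 23, 2030; November 28, 2030

Gaps: 2, 5, 2, 5 days — not constant, but cyclic with period 2.
The events fall on every Thursday and Saturday.
Next Saturday: November 23, 2030.
Next Thursday: November 28, 2030.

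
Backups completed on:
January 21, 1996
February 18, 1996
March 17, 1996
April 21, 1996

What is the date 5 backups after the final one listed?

September 15, 1996

These are Sundays at 28- or 35-day spacing (28, 28, 35).
The pattern: 3rd Sunday of the month.
May 1996 — 3rd Sunday is May 19, 1996.
June 1996 — 3rd Sunday is June 16, 1996.
July 1996 — 3rd Sunday is July 21, 1996.
3rd Sunday of August 1996: August 18, 1996.
3rd Sunday of September 1996: September 15, 1996.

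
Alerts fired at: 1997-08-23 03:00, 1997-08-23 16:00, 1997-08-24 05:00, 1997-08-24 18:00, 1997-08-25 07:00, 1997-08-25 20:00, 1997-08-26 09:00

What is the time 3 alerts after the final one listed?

1997-08-28 00:00

The interval is a steady 13 hours (13, 13, 13, 13, 13, 13).
1997-08-26 09:00 + 13 h = 1997-08-26 22:00.
1997-08-26 22:00 + 13 h = 1997-08-27 11:00.
1997-08-27 11:00 + 13 h = 1997-08-28 00:00.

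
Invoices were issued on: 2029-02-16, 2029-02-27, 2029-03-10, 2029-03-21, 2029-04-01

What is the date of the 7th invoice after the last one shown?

Every event comes 11 days after the last (11, 11, 11, 11).
2029-04-01 + 11 days = 2029-04-12.
2029-04-12 + 11 days = 2029-04-23.
2029-04-23 + 11 days = 2029-05-04.
2029-05-04 + 11 days = 2029-05-15.
2029-05-15 + 11 days = 2029-05-26.
2029-05-26 + 11 days = 2029-06-06.
2029-06-06 + 11 days = 2029-06-17.

2029-06-17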